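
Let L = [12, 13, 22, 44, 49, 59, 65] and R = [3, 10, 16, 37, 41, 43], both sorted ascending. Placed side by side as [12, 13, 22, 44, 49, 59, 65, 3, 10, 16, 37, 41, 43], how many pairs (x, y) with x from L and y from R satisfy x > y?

31 cross-inversions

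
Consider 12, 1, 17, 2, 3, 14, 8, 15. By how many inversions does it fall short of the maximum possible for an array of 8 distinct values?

18 inversions short

Maximum inversions for 8 distinct elements is C(8, 2) = 8·7/2 = 28.
Current inversions — for each element, count later smaller elements:
12: 4
1: 0
17: 5
2: 0
3: 0
14: 1
8: 0
15: 0
Current total: 4 + 0 + 5 + 0 + 0 + 1 + 0 + 0 = 10
Shortfall: 28 − 10 = 18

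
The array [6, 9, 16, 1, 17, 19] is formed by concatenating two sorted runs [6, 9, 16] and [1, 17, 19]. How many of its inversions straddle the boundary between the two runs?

3

For each element r of the right run, count left-run elements greater than r:
r = 1: 6, 9, 16 → 3
r = 17: none → 0
r = 19: none → 0
Cross-inversions: 3 + 0 + 0 = 3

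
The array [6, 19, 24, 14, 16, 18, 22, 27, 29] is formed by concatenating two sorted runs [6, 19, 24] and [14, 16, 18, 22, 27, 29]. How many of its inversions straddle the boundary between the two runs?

7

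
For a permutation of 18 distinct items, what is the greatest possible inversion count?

153

The maximum occurs when the array is in strictly decreasing order: every one of the C(18, 2) pairs is inverted.
C(18, 2) = 18·17/2 = 153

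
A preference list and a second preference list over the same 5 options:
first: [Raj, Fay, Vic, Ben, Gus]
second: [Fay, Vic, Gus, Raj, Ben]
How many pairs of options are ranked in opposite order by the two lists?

Assign each item its position (1..5) in the first ordering, then rewrite the second ordering as that position sequence:
positions: Raj→1, Fay→2, Vic→3, Ben→4, Gus→5
second ordering as positions: [2, 3, 5, 1, 4]
Discordant pairs = inversions in this position sequence.
2: 1 → 1
3: 1 → 1
5: 1, 4 → 2
1: 0
4: 0
Total: 1 + 1 + 2 + 0 + 0 = 4

4 pairs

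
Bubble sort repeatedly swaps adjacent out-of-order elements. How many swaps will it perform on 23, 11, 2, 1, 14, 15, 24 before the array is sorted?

8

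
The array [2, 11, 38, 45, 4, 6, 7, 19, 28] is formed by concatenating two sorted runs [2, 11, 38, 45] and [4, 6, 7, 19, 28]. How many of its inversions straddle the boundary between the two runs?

13

Take each right-half value and tally the left-half values above it:
r = 4: 11, 38, 45 → 3
r = 6: 11, 38, 45 → 3
r = 7: 11, 38, 45 → 3
r = 19: 38, 45 → 2
r = 28: 38, 45 → 2
Cross-inversions: 3 + 3 + 3 + 2 + 2 = 13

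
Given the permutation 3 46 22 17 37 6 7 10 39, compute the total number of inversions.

Element-by-element contributions:
3 → none → 0
46 → 22, 17, 37, 6, 7, 10, 39 → 7
22 → 17, 6, 7, 10 → 4
17 → 6, 7, 10 → 3
37 → 6, 7, 10 → 3
6 → none → 0
7 → none → 0
10 → none → 0
39 → none → 0
Sum: 0 + 7 + 4 + 3 + 3 + 0 + 0 + 0 + 0 = 17

There are 17 inversions.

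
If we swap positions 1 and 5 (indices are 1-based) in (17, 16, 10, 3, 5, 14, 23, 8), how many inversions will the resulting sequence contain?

11

Positions 1 and 5 hold 17 and 5; after swapping, the array is [5, 16, 10, 3, 17, 14, 23, 8].
Count, for each position, how many later elements it exceeds:
5 → 3 → 1
16 → 10, 3, 14, 8 → 4
10 → 3, 8 → 2
3 → none → 0
17 → 14, 8 → 2
14 → 8 → 1
23 → 8 → 1
8 → none → 0
Sum: 1 + 4 + 2 + 0 + 2 + 1 + 1 + 0 = 11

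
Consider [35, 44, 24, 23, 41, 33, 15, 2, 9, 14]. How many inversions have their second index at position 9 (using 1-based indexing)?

7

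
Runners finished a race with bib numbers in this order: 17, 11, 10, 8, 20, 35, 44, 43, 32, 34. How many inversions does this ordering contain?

13

Sweep left to right; for each value list the smaller values that follow it:
17: 3
11: 2
10: 1
8: 0
20: 0
35: 2
44: 3
43: 2
32: 0
34: 0
Sum: 3 + 2 + 1 + 0 + 0 + 2 + 3 + 2 + 0 + 0 = 13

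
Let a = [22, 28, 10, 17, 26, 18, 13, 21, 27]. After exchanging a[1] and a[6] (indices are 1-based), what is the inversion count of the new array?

16 inversions

Positions 1 and 6 hold 22 and 18; after swapping, the array is [18, 28, 10, 17, 26, 22, 13, 21, 27].
Element-by-element contributions:
18 → 10, 17, 13 → 3
28 → 10, 17, 26, 22, 13, 21, 27 → 7
10 → none → 0
17 → 13 → 1
26 → 22, 13, 21 → 3
22 → 13, 21 → 2
13 → none → 0
21 → none → 0
27 → none → 0
Sum: 3 + 7 + 0 + 1 + 3 + 2 + 0 + 0 + 0 = 16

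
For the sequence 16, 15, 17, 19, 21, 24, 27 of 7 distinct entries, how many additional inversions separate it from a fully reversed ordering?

Maximum inversions for 7 distinct elements is C(7, 2) = 7·6/2 = 21.
Current inversions — for each element, count later smaller elements:
16: 1
15: 0
17: 0
19: 0
21: 0
24: 0
27: 0
Current total: 1 + 0 + 0 + 0 + 0 + 0 + 0 = 1
Shortfall: 21 − 1 = 20

20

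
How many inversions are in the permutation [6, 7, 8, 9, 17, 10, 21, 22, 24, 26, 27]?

Sweep left to right; for each value list the smaller values that follow it:
6 → none → 0
7 → none → 0
8 → none → 0
9 → none → 0
17 → 10 → 1
10 → none → 0
21 → none → 0
22 → none → 0
24 → none → 0
26 → none → 0
27 → none → 0
Sum: 0 + 0 + 0 + 0 + 1 + 0 + 0 + 0 + 0 + 0 + 0 = 1

1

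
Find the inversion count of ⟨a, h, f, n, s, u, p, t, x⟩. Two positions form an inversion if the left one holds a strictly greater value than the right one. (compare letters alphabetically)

4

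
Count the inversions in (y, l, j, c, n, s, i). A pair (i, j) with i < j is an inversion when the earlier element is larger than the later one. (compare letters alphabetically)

13

Count, for each position, how many later elements it exceeds:
y: 6
l: 3
j: 2
c: 0
n: 1
s: 1
i: 0
Sum: 6 + 3 + 2 + 0 + 1 + 1 + 0 = 13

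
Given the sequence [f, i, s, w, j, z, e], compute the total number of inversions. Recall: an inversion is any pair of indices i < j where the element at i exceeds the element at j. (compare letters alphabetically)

For each element, count later entries that are smaller:
f → e → 1
i → e → 1
s → j, e → 2
w → j, e → 2
j → e → 1
z → e → 1
e → none → 0
Sum: 1 + 1 + 2 + 2 + 1 + 1 + 0 = 8

8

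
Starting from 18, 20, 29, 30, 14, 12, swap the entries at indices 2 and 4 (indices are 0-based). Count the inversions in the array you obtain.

Positions 2 and 4 hold 29 and 14; after swapping, the array is [18, 20, 14, 30, 29, 12].
Element-by-element contributions:
18 → 14, 12 → 2
20 → 14, 12 → 2
14 → 12 → 1
30 → 29, 12 → 2
29 → 12 → 1
12 → none → 0
Sum: 2 + 2 + 1 + 2 + 1 + 0 = 8

There are 8 inversions.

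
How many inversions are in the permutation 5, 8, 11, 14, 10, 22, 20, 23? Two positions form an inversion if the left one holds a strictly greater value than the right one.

3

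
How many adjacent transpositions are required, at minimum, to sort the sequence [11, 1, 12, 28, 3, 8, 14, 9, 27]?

The minimum number of adjacent swaps to sort an array equals its inversion count, since every such swap removes exactly one inversion.
Count inversions — for each element, later elements that are smaller:
11: 1, 3, 8, 9 → 4
1: none → 0
12: 3, 8, 9 → 3
28: 3, 8, 14, 9, 27 → 5
3: none → 0
8: none → 0
14: 9 → 1
9: none → 0
27: none → 0
Total inversions: 4 + 0 + 3 + 5 + 0 + 0 + 1 + 0 + 0 = 13

13 swaps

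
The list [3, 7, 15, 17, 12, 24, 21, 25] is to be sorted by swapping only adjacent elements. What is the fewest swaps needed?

Minimum adjacent swaps = number of inversions (each swap of adjacent out-of-order elements removes one inversion and no swap can remove more).
Count inversions — for each element, later elements that are smaller:
3: none → 0
7: none → 0
15: 12 → 1
17: 12 → 1
12: none → 0
24: 21 → 1
21: none → 0
25: none → 0
Total inversions: 0 + 0 + 1 + 1 + 0 + 1 + 0 + 0 = 3

3 swaps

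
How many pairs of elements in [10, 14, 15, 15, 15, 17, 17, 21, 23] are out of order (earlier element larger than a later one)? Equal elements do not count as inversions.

0 inversions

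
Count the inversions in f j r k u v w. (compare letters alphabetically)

1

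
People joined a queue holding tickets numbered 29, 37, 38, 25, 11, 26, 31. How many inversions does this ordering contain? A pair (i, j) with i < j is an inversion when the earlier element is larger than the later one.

Inversion pairs (indices are 1-based):
(1,4): 29 > 25
(1,5): 29 > 11
(1,6): 29 > 26
(2,4): 37 > 25
(2,5): 37 > 11
(2,6): 37 > 26
(2,7): 37 > 31
(3,4): 38 > 25
(3,5): 38 > 11
(3,6): 38 > 26
(3,7): 38 > 31
(4,5): 25 > 11
That's 12 pairs.

12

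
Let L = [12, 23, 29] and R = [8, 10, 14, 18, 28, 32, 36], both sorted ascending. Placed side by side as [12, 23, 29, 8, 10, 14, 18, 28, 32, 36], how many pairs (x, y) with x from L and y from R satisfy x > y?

11 split inversions

For each element r of the right run, count left-run elements greater than r:
r = 8: 12, 23, 29 → 3
r = 10: 12, 23, 29 → 3
r = 14: 23, 29 → 2
r = 18: 23, 29 → 2
r = 28: 29 → 1
r = 32: none → 0
r = 36: none → 0
Cross-inversions: 3 + 3 + 2 + 2 + 1 + 0 + 0 = 11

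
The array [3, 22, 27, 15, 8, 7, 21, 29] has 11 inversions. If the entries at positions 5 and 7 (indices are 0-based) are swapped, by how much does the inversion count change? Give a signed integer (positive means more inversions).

+3

Positions 5 and 7 hold 7 and 29; after swapping, the array is [3, 22, 27, 15, 8, 29, 21, 7].
For each element, count later entries that are smaller:
3 → none → 0
22 → 15, 8, 21, 7 → 4
27 → 15, 8, 21, 7 → 4
15 → 8, 7 → 2
8 → 7 → 1
29 → 21, 7 → 2
21 → 7 → 1
7 → none → 0
Sum: 0 + 4 + 4 + 2 + 1 + 2 + 1 + 0 = 14
Change: 14 − 11 = +3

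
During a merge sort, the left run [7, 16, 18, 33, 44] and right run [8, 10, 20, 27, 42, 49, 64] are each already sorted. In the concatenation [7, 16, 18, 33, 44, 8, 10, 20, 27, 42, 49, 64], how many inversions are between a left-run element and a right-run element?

There are 13 cross-inversions.

For each element r of the right run, count left-run elements greater than r:
r = 8: 16, 18, 33, 44 → 4
r = 10: 16, 18, 33, 44 → 4
r = 20: 33, 44 → 2
r = 27: 33, 44 → 2
r = 42: 44 → 1
r = 49: none → 0
r = 64: none → 0
Cross-inversions: 4 + 4 + 2 + 2 + 1 + 0 + 0 = 13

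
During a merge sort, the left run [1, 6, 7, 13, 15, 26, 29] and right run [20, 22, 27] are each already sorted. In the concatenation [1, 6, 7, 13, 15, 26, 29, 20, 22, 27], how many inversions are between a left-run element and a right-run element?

5 cross-inversions

Take each right-half value and tally the left-half values above it:
r = 20: 26, 29 → 2
r = 22: 26, 29 → 2
r = 27: 29 → 1
Cross-inversions: 2 + 2 + 1 = 5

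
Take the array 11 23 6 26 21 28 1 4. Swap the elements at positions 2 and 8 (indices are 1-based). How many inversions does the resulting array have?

Inversions: 11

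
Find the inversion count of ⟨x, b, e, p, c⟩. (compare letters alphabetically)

Element-by-element contributions:
x → b, e, p, c → 4
b → none → 0
e → c → 1
p → c → 1
c → none → 0
Sum: 4 + 0 + 1 + 1 + 0 = 6

Inversions: 6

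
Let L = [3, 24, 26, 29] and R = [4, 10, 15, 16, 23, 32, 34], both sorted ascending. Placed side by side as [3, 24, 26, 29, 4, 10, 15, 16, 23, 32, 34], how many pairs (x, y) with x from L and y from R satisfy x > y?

For each element r of the right run, count left-run elements greater than r:
r = 4: 24, 26, 29 → 3
r = 10: 24, 26, 29 → 3
r = 15: 24, 26, 29 → 3
r = 16: 24, 26, 29 → 3
r = 23: 24, 26, 29 → 3
r = 32: none → 0
r = 34: none → 0
Cross-inversions: 3 + 3 + 3 + 3 + 3 + 0 + 0 = 15

15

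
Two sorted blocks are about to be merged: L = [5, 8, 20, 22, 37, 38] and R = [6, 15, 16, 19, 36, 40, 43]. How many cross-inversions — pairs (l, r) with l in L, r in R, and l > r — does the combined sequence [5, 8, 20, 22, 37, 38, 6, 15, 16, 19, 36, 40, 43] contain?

There are 19 split inversions.

Take each right-half value and tally the left-half values above it:
r = 6: 8, 20, 22, 37, 38 → 5
r = 15: 20, 22, 37, 38 → 4
r = 16: 20, 22, 37, 38 → 4
r = 19: 20, 22, 37, 38 → 4
r = 36: 37, 38 → 2
r = 40: none → 0
r = 43: none → 0
Cross-inversions: 5 + 4 + 4 + 4 + 2 + 0 + 0 = 19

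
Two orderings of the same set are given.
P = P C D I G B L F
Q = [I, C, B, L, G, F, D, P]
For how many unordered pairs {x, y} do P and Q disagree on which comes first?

15

Assign each item its position (1..8) in the first ordering, then rewrite the second ordering as that position sequence:
positions: P→1, C→2, D→3, I→4, G→5, B→6, L→7, F→8
second ordering as positions: [4, 2, 6, 7, 5, 8, 3, 1]
Discordant pairs = inversions in this position sequence.
4: 2, 3, 1 → 3
2: 1 → 1
6: 5, 3, 1 → 3
7: 5, 3, 1 → 3
5: 3, 1 → 2
8: 3, 1 → 2
3: 1 → 1
1: 0
Total: 3 + 1 + 3 + 3 + 2 + 2 + 1 + 0 = 15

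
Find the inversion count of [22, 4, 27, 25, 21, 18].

9

Inversion pairs (indices are 0-based):
(0,1): 22 > 4
(0,4): 22 > 21
(0,5): 22 > 18
(2,3): 27 > 25
(2,4): 27 > 21
(2,5): 27 > 18
(3,4): 25 > 21
(3,5): 25 > 18
(4,5): 21 > 18
That's 9 pairs.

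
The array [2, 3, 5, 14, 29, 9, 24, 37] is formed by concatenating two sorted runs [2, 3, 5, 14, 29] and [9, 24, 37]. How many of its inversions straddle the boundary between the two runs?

3

For each element r of the right run, count left-run elements greater than r:
r = 9: 14, 29 → 2
r = 24: 29 → 1
r = 37: none → 0
Cross-inversions: 2 + 1 + 0 = 3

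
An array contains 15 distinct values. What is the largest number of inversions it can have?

A reversed (strictly descending) arrangement makes every pair an inversion, giving C(15, 2) inversions.
C(15, 2) = 15·14/2 = 105

There are 105 inversions.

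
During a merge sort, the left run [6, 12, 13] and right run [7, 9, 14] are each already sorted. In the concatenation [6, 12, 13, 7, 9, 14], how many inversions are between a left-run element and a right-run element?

4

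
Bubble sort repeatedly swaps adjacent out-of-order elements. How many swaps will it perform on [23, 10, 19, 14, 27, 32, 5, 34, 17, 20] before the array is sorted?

There are 19 swaps.

Minimum adjacent swaps = number of inversions (each swap of adjacent out-of-order elements removes one inversion and no swap can remove more).
Count inversions — for each element, later elements that are smaller:
23: 10, 19, 14, 5, 17, 20 → 6
10: 5 → 1
19: 14, 5, 17 → 3
14: 5 → 1
27: 5, 17, 20 → 3
32: 5, 17, 20 → 3
5: none → 0
34: 17, 20 → 2
17: none → 0
20: none → 0
Total inversions: 6 + 1 + 3 + 1 + 3 + 3 + 0 + 2 + 0 + 0 = 19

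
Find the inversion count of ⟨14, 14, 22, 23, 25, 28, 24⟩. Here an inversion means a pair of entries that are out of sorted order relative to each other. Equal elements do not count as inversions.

Element-by-element contributions:
14: 0
14: 0
22: 0
23: 0
25: 1
28: 1
24: 0
Sum: 0 + 0 + 0 + 0 + 1 + 1 + 0 = 2

2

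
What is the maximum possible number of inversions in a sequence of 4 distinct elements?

The maximum occurs when the array is in strictly decreasing order: every one of the C(4, 2) pairs is inverted.
C(4, 2) = 4·3/2 = 6

Inversions: 6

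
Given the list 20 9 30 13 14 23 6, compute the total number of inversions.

Out-of-order index pairs (1-indexed):
(1,2): 20 > 9
(1,4): 20 > 13
(1,5): 20 > 14
(1,7): 20 > 6
(2,7): 9 > 6
(3,4): 30 > 13
(3,5): 30 > 14
(3,6): 30 > 23
(3,7): 30 > 6
(4,7): 13 > 6
(5,7): 14 > 6
(6,7): 23 > 6
That's 12 pairs.

12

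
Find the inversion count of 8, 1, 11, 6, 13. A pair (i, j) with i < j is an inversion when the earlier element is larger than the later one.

Out-of-order pairs: 3

Sweep left to right; for each value list the smaller values that follow it:
8 → 1, 6 → 2
1 → none → 0
11 → 6 → 1
6 → none → 0
13 → none → 0
Sum: 2 + 0 + 1 + 0 + 0 = 3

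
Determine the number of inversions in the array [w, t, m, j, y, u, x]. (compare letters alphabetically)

Out-of-order pairs: 9

Listing every pair i<j with a[i]>a[j] (using 1-based positions):
(1,2): w > t
(1,3): w > m
(1,4): w > j
(1,6): w > u
(2,3): t > m
(2,4): t > j
(3,4): m > j
(5,6): y > u
(5,7): y > x
That's 9 pairs.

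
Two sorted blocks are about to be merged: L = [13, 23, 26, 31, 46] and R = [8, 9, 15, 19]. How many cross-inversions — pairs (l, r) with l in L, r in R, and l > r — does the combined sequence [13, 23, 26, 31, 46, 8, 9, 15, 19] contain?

For each element r of the right run, count left-run elements greater than r:
r = 8: 13, 23, 26, 31, 46 → 5
r = 9: 13, 23, 26, 31, 46 → 5
r = 15: 23, 26, 31, 46 → 4
r = 19: 23, 26, 31, 46 → 4
Cross-inversions: 5 + 5 + 4 + 4 = 18

There are 18 split inversions.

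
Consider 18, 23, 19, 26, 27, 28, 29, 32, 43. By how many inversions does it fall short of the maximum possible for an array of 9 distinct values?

35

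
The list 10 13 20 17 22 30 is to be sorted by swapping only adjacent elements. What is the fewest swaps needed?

There is 1 swap.

Each adjacent swap fixes exactly one inversion, so the minimum swap count equals the number of inversions.
Count inversions — for each element, later elements that are smaller:
10: none → 0
13: none → 0
20: 17 → 1
17: none → 0
22: none → 0
30: none → 0
Total inversions: 0 + 0 + 1 + 0 + 0 + 0 = 1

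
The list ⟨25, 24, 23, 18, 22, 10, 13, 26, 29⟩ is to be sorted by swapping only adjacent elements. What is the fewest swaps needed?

19

Each adjacent swap fixes exactly one inversion, so the minimum swap count equals the number of inversions.
Count inversions — for each element, later elements that are smaller:
25: 24, 23, 18, 22, 10, 13 → 6
24: 23, 18, 22, 10, 13 → 5
23: 18, 22, 10, 13 → 4
18: 10, 13 → 2
22: 10, 13 → 2
10: none → 0
13: none → 0
26: none → 0
29: none → 0
Total inversions: 6 + 5 + 4 + 2 + 2 + 0 + 0 + 0 + 0 = 19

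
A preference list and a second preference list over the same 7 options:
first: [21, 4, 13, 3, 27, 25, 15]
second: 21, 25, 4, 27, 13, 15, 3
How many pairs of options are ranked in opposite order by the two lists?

There are 7 pairs.

Assign each item its position (1..7) in the first ordering, then rewrite the second ordering as that position sequence:
positions: 21→1, 4→2, 13→3, 3→4, 27→5, 25→6, 15→7
second ordering as positions: [1, 6, 2, 5, 3, 7, 4]
Discordant pairs = inversions in this position sequence.
1: 0
6: 2, 5, 3, 4 → 4
2: 0
5: 3, 4 → 2
3: 0
7: 4 → 1
4: 0
Total: 0 + 4 + 0 + 2 + 0 + 1 + 0 = 7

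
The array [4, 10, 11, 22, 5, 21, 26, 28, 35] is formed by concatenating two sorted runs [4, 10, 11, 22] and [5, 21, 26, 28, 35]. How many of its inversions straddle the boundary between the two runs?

4 cross-inversions

Take each right-half value and tally the left-half values above it:
r = 5: 10, 11, 22 → 3
r = 21: 22 → 1
r = 26: none → 0
r = 28: none → 0
r = 35: none → 0
Cross-inversions: 3 + 1 + 0 + 0 + 0 = 4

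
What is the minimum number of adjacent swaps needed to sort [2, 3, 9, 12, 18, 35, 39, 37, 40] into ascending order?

The minimum number of adjacent swaps to sort an array equals its inversion count, since every such swap removes exactly one inversion.
Count inversions — for each element, later elements that are smaller:
2: none → 0
3: none → 0
9: none → 0
12: none → 0
18: none → 0
35: none → 0
39: 37 → 1
37: none → 0
40: none → 0
Total inversions: 0 + 0 + 0 + 0 + 0 + 0 + 1 + 0 + 0 = 1

1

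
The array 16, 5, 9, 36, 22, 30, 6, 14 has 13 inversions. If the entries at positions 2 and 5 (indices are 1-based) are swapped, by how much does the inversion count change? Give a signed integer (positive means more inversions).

+3

Positions 2 and 5 hold 5 and 22; after swapping, the array is [16, 22, 9, 36, 5, 30, 6, 14].
Element-by-element contributions:
16: 4
22: 4
9: 2
36: 4
5: 0
30: 2
6: 0
14: 0
Sum: 4 + 4 + 2 + 4 + 0 + 2 + 0 + 0 = 16
Change: 16 − 13 = +3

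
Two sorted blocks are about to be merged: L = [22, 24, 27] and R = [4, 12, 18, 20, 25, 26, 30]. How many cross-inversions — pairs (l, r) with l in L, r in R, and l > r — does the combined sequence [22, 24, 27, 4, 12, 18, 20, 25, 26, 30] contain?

14

For each element r of the right run, count left-run elements greater than r:
r = 4: 22, 24, 27 → 3
r = 12: 22, 24, 27 → 3
r = 18: 22, 24, 27 → 3
r = 20: 22, 24, 27 → 3
r = 25: 27 → 1
r = 26: 27 → 1
r = 30: none → 0
Cross-inversions: 3 + 3 + 3 + 3 + 1 + 1 + 0 = 14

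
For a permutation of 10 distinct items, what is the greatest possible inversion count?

The maximum occurs when the array is in strictly decreasing order: every one of the C(10, 2) pairs is inverted.
C(10, 2) = 10·9/2 = 45

There are 45 inversions.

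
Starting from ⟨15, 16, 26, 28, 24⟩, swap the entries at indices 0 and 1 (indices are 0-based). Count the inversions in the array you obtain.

3

Positions 0 and 1 hold 15 and 16; after swapping, the array is [16, 15, 26, 28, 24].
Count, for each position, how many later elements it exceeds:
16: 1
15: 0
26: 1
28: 1
24: 0
Sum: 1 + 0 + 1 + 1 + 0 = 3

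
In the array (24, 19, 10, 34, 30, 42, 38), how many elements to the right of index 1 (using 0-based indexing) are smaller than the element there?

1

The element at index 1 is 19.
Elements after it: 10, 34, 30, 42, 38
Those smaller than 19: 10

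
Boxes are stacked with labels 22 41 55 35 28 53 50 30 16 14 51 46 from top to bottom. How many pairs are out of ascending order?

36

For each element, count later entries that are smaller:
22 → 16, 14 → 2
41 → 35, 28, 30, 16, 14 → 5
55 → 35, 28, 53, 50, 30, 16, 14, 51, 46 → 9
35 → 28, 30, 16, 14 → 4
28 → 16, 14 → 2
53 → 50, 30, 16, 14, 51, 46 → 6
50 → 30, 16, 14, 46 → 4
30 → 16, 14 → 2
16 → 14 → 1
14 → none → 0
51 → 46 → 1
46 → none → 0
Sum: 2 + 5 + 9 + 4 + 2 + 6 + 4 + 2 + 1 + 0 + 1 + 0 = 36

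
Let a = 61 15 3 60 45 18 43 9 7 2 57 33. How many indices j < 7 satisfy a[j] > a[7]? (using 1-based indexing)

3 such elements

The element at index 7 is 43.
Elements before it: 61, 15, 3, 60, 45, 18
Those larger than 43: 61, 60, 45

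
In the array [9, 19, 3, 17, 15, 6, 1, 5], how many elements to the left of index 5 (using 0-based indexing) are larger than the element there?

The element at index 5 is 6.
Elements before it: 9, 19, 3, 17, 15
Those larger than 6: 9, 19, 17, 15

4 such elements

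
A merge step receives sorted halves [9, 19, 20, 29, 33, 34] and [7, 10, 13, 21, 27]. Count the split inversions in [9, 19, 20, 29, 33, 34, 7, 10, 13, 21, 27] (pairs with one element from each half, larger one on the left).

22 split inversions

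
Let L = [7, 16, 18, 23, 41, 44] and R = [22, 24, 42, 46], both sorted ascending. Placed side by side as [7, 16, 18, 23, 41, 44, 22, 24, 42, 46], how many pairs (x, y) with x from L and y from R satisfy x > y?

Cross-inversions: 6

Take each right-half value and tally the left-half values above it:
r = 22: 23, 41, 44 → 3
r = 24: 41, 44 → 2
r = 42: 44 → 1
r = 46: none → 0
Cross-inversions: 3 + 2 + 1 + 0 = 6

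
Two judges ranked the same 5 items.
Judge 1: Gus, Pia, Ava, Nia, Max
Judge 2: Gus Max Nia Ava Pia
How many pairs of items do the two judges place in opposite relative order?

6

Assign each item its position (1..5) in the first ordering, then rewrite the second ordering as that position sequence:
positions: Gus→1, Pia→2, Ava→3, Nia→4, Max→5
second ordering as positions: [1, 5, 4, 3, 2]
Discordant pairs = inversions in this position sequence.
1: 0
5: 4, 3, 2 → 3
4: 3, 2 → 2
3: 2 → 1
2: 0
Total: 0 + 3 + 2 + 1 + 0 = 6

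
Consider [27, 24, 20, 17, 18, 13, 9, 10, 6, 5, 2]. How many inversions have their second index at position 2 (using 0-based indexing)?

The element at index 2 is 20.
Elements before it: 27, 24
Those larger than 20: 27, 24

2 such elements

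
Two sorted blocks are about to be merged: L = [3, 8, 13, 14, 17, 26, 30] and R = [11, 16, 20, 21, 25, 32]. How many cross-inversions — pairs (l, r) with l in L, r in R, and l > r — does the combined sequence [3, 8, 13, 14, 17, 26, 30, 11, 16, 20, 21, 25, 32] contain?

Cross-inversions: 14

Count, for every r in R, how many entries of L exceed r:
r = 11: 13, 14, 17, 26, 30 → 5
r = 16: 17, 26, 30 → 3
r = 20: 26, 30 → 2
r = 21: 26, 30 → 2
r = 25: 26, 30 → 2
r = 32: none → 0
Cross-inversions: 5 + 3 + 2 + 2 + 2 + 0 = 14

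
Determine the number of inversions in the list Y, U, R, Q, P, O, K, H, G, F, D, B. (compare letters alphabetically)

For each element, count later entries that are smaller:
Y → U, R, Q, P, O, K, H, G, F, D, B → 11
U → R, Q, P, O, K, H, G, F, D, B → 10
R → Q, P, O, K, H, G, F, D, B → 9
Q → P, O, K, H, G, F, D, B → 8
P → O, K, H, G, F, D, B → 7
O → K, H, G, F, D, B → 6
K → H, G, F, D, B → 5
H → G, F, D, B → 4
G → F, D, B → 3
F → D, B → 2
D → B → 1
B → none → 0
Sum: 11 + 10 + 9 + 8 + 7 + 6 + 5 + 4 + 3 + 2 + 1 + 0 = 66

Inversions: 66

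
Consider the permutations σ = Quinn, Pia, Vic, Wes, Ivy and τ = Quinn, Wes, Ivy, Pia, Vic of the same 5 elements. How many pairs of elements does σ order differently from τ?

There are 4 discordant pairs.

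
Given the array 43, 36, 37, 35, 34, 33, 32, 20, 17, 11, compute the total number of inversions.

Count, for each position, how many later elements it exceeds:
43 → 36, 37, 35, 34, 33, 32, 20, 17, 11 → 9
36 → 35, 34, 33, 32, 20, 17, 11 → 7
37 → 35, 34, 33, 32, 20, 17, 11 → 7
35 → 34, 33, 32, 20, 17, 11 → 6
34 → 33, 32, 20, 17, 11 → 5
33 → 32, 20, 17, 11 → 4
32 → 20, 17, 11 → 3
20 → 17, 11 → 2
17 → 11 → 1
11 → none → 0
Sum: 9 + 7 + 7 + 6 + 5 + 4 + 3 + 2 + 1 + 0 = 44

44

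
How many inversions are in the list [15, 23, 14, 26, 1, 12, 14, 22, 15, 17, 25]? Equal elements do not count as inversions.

Element-by-element contributions:
15 → 14, 1, 12, 14 → 4
23 → 14, 1, 12, 14, 22, 15, 17 → 7
14 → 1, 12 → 2
26 → 1, 12, 14, 22, 15, 17, 25 → 7
1 → none → 0
12 → none → 0
14 → none → 0
22 → 15, 17 → 2
15 → none → 0
17 → none → 0
25 → none → 0
Sum: 4 + 7 + 2 + 7 + 0 + 0 + 0 + 2 + 0 + 0 + 0 = 22

There are 22 inversions.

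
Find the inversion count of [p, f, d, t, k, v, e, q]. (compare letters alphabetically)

12

Count, for each position, how many later elements it exceeds:
p: 4
f: 2
d: 0
t: 3
k: 1
v: 2
e: 0
q: 0
Sum: 4 + 2 + 0 + 3 + 1 + 2 + 0 + 0 = 12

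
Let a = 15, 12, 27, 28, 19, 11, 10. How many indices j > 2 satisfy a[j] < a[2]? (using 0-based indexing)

3 such elements

The element at index 2 is 27.
Elements after it: 28, 19, 11, 10
Those smaller than 27: 19, 11, 10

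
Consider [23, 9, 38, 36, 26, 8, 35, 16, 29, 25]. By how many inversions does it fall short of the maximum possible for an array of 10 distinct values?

Maximum inversions for 10 distinct elements is C(10, 2) = 10·9/2 = 45.
Current inversions — for each element, count later smaller elements:
23: 3
9: 1
38: 7
36: 6
26: 3
8: 0
35: 3
16: 0
29: 1
25: 0
Current total: 3 + 1 + 7 + 6 + 3 + 0 + 3 + 0 + 1 + 0 = 24
Shortfall: 45 − 24 = 21

21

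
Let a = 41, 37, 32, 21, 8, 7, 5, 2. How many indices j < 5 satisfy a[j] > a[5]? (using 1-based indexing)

The element at index 5 is 8.
Elements before it: 41, 37, 32, 21
Those larger than 8: 41, 37, 32, 21

4 such elements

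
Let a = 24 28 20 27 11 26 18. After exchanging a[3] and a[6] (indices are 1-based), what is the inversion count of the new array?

15

Positions 3 and 6 hold 20 and 26; after swapping, the array is [24, 28, 26, 27, 11, 20, 18].
Element-by-element contributions:
24 → 11, 20, 18 → 3
28 → 26, 27, 11, 20, 18 → 5
26 → 11, 20, 18 → 3
27 → 11, 20, 18 → 3
11 → none → 0
20 → 18 → 1
18 → none → 0
Sum: 3 + 5 + 3 + 3 + 0 + 1 + 0 = 15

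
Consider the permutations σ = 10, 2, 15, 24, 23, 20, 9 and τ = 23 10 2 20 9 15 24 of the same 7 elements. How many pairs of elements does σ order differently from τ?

8

Assign each item its position (1..7) in the first ordering, then rewrite the second ordering as that position sequence:
positions: 10→1, 2→2, 15→3, 24→4, 23→5, 20→6, 9→7
second ordering as positions: [5, 1, 2, 6, 7, 3, 4]
Discordant pairs = inversions in this position sequence.
5: 1, 2, 3, 4 → 4
1: 0
2: 0
6: 3, 4 → 2
7: 3, 4 → 2
3: 0
4: 0
Total: 4 + 0 + 0 + 2 + 2 + 0 + 0 = 8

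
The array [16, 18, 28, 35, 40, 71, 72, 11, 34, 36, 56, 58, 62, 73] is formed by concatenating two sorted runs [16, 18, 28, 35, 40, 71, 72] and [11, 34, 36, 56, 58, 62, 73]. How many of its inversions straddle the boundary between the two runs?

20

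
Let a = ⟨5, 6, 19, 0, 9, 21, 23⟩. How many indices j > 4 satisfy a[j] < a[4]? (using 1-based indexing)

The element at index 4 is 0.
Elements after it: 9, 21, 23
None of them are smaller than 0.

0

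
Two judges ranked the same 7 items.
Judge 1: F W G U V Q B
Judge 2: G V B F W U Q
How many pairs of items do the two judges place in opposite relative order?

Assign each item its position (1..7) in the first ordering, then rewrite the second ordering as that position sequence:
positions: F→1, W→2, G→3, U→4, V→5, Q→6, B→7
second ordering as positions: [3, 5, 7, 1, 2, 4, 6]
Discordant pairs = inversions in this position sequence.
3: 1, 2 → 2
5: 1, 2, 4 → 3
7: 1, 2, 4, 6 → 4
1: 0
2: 0
4: 0
6: 0
Total: 2 + 3 + 4 + 0 + 0 + 0 + 0 = 9

Discordant pairs: 9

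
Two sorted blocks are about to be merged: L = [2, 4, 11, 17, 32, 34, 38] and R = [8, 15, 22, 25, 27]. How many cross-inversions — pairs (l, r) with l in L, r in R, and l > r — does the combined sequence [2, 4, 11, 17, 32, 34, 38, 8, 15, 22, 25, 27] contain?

There are 18 cross-inversions.

Count, for every r in R, how many entries of L exceed r:
r = 8: 11, 17, 32, 34, 38 → 5
r = 15: 17, 32, 34, 38 → 4
r = 22: 32, 34, 38 → 3
r = 25: 32, 34, 38 → 3
r = 27: 32, 34, 38 → 3
Cross-inversions: 5 + 4 + 3 + 3 + 3 = 18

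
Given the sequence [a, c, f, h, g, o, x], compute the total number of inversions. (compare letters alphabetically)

Listing every pair i<j with a[i]>a[j] (using 0-based positions):
(3,4): h > g
That's 1 pair.

1 inversion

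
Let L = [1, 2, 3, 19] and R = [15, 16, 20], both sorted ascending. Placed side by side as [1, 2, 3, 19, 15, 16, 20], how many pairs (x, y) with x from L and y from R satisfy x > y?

2

Take each right-half value and tally the left-half values above it:
r = 15: 19 → 1
r = 16: 19 → 1
r = 20: none → 0
Cross-inversions: 1 + 1 + 0 = 2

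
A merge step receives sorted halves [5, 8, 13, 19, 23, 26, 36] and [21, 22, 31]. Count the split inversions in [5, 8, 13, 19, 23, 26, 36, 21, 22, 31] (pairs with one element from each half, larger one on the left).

Count, for every r in R, how many entries of L exceed r:
r = 21: 23, 26, 36 → 3
r = 22: 23, 26, 36 → 3
r = 31: 36 → 1
Cross-inversions: 3 + 3 + 1 = 7

7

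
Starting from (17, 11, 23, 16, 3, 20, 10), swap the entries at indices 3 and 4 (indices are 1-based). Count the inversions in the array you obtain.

12

Positions 3 and 4 hold 23 and 16; after swapping, the array is [17, 11, 16, 23, 3, 20, 10].
Element-by-element contributions:
17 → 11, 16, 3, 10 → 4
11 → 3, 10 → 2
16 → 3, 10 → 2
23 → 3, 20, 10 → 3
3 → none → 0
20 → 10 → 1
10 → none → 0
Sum: 4 + 2 + 2 + 3 + 0 + 1 + 0 = 12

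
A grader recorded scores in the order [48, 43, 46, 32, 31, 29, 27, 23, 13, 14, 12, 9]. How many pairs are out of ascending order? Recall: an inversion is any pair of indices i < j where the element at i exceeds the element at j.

64 out-of-order pairs

Sweep left to right; for each value list the smaller values that follow it:
48: 11
43: 9
46: 9
32: 8
31: 7
29: 6
27: 5
23: 4
13: 2
14: 2
12: 1
9: 0
Sum: 11 + 9 + 9 + 8 + 7 + 6 + 5 + 4 + 2 + 2 + 1 + 0 = 64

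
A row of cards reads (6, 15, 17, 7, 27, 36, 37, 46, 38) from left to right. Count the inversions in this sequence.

3

Element-by-element contributions:
6: 0
15: 1
17: 1
7: 0
27: 0
36: 0
37: 0
46: 1
38: 0
Sum: 0 + 1 + 1 + 0 + 0 + 0 + 0 + 1 + 0 = 3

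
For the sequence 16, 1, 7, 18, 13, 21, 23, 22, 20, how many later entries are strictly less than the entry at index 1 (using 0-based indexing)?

0

The element at index 1 is 1.
Elements after it: 7, 18, 13, 21, 23, 22, 20
None of them are smaller than 1.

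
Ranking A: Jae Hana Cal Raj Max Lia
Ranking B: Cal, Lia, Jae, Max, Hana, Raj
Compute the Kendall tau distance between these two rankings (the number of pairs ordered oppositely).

8

Assign each item its position (1..6) in the first ordering, then rewrite the second ordering as that position sequence:
positions: Jae→1, Hana→2, Cal→3, Raj→4, Max→5, Lia→6
second ordering as positions: [3, 6, 1, 5, 2, 4]
Discordant pairs = inversions in this position sequence.
3: 1, 2 → 2
6: 1, 5, 2, 4 → 4
1: 0
5: 2, 4 → 2
2: 0
4: 0
Total: 2 + 4 + 0 + 2 + 0 + 0 = 8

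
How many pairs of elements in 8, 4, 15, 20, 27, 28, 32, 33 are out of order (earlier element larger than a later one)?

Element-by-element contributions:
8 → 4 → 1
4 → none → 0
15 → none → 0
20 → none → 0
27 → none → 0
28 → none → 0
32 → none → 0
33 → none → 0
Sum: 1 + 0 + 0 + 0 + 0 + 0 + 0 + 0 = 1

Inversions: 1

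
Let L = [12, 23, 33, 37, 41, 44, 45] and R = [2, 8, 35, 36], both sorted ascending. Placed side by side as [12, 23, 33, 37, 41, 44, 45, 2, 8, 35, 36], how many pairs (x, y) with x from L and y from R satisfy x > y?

For each element r of the right run, count left-run elements greater than r:
r = 2: 12, 23, 33, 37, 41, 44, 45 → 7
r = 8: 12, 23, 33, 37, 41, 44, 45 → 7
r = 35: 37, 41, 44, 45 → 4
r = 36: 37, 41, 44, 45 → 4
Cross-inversions: 7 + 7 + 4 + 4 = 22

There are 22 cross-inversions.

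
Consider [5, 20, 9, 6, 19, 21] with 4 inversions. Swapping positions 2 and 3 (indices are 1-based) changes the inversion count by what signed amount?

Positions 2 and 3 hold 20 and 9; after swapping, the array is [5, 9, 20, 6, 19, 21].
Element-by-element contributions:
5 → none → 0
9 → 6 → 1
20 → 6, 19 → 2
6 → none → 0
19 → none → 0
21 → none → 0
Sum: 0 + 1 + 2 + 0 + 0 + 0 = 3
Change: 3 − 4 = -1

-1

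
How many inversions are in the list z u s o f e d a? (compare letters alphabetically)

28 inversions

Sweep left to right; for each value list the smaller values that follow it:
z: 7
u: 6
s: 5
o: 4
f: 3
e: 2
d: 1
a: 0
Sum: 7 + 6 + 5 + 4 + 3 + 2 + 1 + 0 = 28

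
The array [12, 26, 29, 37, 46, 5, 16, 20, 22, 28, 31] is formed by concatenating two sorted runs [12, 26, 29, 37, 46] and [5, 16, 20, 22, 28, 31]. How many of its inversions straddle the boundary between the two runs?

Take each right-half value and tally the left-half values above it:
r = 5: 12, 26, 29, 37, 46 → 5
r = 16: 26, 29, 37, 46 → 4
r = 20: 26, 29, 37, 46 → 4
r = 22: 26, 29, 37, 46 → 4
r = 28: 29, 37, 46 → 3
r = 31: 37, 46 → 2
Cross-inversions: 5 + 4 + 4 + 4 + 3 + 2 = 22

22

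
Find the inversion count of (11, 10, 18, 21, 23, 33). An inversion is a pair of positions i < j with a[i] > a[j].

1 out-of-order pair

Sweep left to right; for each value list the smaller values that follow it:
11 → 10 → 1
10 → none → 0
18 → none → 0
21 → none → 0
23 → none → 0
33 → none → 0
Sum: 1 + 0 + 0 + 0 + 0 + 0 = 1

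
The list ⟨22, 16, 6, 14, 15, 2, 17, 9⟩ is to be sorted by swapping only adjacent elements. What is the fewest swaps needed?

Minimum adjacent swaps = number of inversions (each swap of adjacent out-of-order elements removes one inversion and no swap can remove more).
Count inversions — for each element, later elements that are smaller:
22: 16, 6, 14, 15, 2, 17, 9 → 7
16: 6, 14, 15, 2, 9 → 5
6: 2 → 1
14: 2, 9 → 2
15: 2, 9 → 2
2: none → 0
17: 9 → 1
9: none → 0
Total inversions: 7 + 5 + 1 + 2 + 2 + 0 + 1 + 0 = 18

18 swaps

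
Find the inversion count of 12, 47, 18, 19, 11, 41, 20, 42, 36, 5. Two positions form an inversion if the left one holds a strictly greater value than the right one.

Element-by-element contributions:
12 → 11, 5 → 2
47 → 18, 19, 11, 41, 20, 42, 36, 5 → 8
18 → 11, 5 → 2
19 → 11, 5 → 2
11 → 5 → 1
41 → 20, 36, 5 → 3
20 → 5 → 1
42 → 36, 5 → 2
36 → 5 → 1
5 → none → 0
Sum: 2 + 8 + 2 + 2 + 1 + 3 + 1 + 2 + 1 + 0 = 22

22 inversions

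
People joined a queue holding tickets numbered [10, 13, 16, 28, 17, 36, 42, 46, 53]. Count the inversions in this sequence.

1 inversion

For each element, count later entries that are smaller:
10: 0
13: 0
16: 0
28: 1
17: 0
36: 0
42: 0
46: 0
53: 0
Sum: 0 + 0 + 0 + 1 + 0 + 0 + 0 + 0 + 0 = 1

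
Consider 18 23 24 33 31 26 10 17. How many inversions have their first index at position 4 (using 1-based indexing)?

The element at index 4 is 33.
Elements after it: 31, 26, 10, 17
Those smaller than 33: 31, 26, 10, 17

4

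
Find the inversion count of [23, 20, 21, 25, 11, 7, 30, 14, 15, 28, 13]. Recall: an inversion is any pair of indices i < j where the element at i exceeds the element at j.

For each element, count later entries that are smaller:
23: 7
20: 5
21: 5
25: 5
11: 1
7: 0
30: 4
14: 1
15: 1
28: 1
13: 0
Sum: 7 + 5 + 5 + 5 + 1 + 0 + 4 + 1 + 1 + 1 + 0 = 30

30 inversions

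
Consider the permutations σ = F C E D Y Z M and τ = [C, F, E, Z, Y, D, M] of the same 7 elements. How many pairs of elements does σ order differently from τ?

Assign each item its position (1..7) in the first ordering, then rewrite the second ordering as that position sequence:
positions: F→1, C→2, E→3, D→4, Y→5, Z→6, M→7
second ordering as positions: [2, 1, 3, 6, 5, 4, 7]
Discordant pairs = inversions in this position sequence.
2: 1 → 1
1: 0
3: 0
6: 5, 4 → 2
5: 4 → 1
4: 0
7: 0
Total: 1 + 0 + 0 + 2 + 1 + 0 + 0 = 4

4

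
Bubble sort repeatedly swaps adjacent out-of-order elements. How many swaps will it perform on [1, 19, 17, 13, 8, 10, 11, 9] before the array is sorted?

Each adjacent swap fixes exactly one inversion, so the minimum swap count equals the number of inversions.
Count inversions — for each element, later elements that are smaller:
1: none → 0
19: 17, 13, 8, 10, 11, 9 → 6
17: 13, 8, 10, 11, 9 → 5
13: 8, 10, 11, 9 → 4
8: none → 0
10: 9 → 1
11: 9 → 1
9: none → 0
Total inversions: 0 + 6 + 5 + 4 + 0 + 1 + 1 + 0 = 17

17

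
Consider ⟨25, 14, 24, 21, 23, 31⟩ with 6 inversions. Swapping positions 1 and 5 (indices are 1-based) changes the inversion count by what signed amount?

Positions 1 and 5 hold 25 and 23; after swapping, the array is [23, 14, 24, 21, 25, 31].
Count, for each position, how many later elements it exceeds:
23: 2
14: 0
24: 1
21: 0
25: 0
31: 0
Sum: 2 + 0 + 1 + 0 + 0 + 0 = 3
Change: 3 − 6 = -3

-3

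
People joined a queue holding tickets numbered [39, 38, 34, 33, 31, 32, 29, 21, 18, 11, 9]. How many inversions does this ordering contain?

Element-by-element contributions:
39 → 38, 34, 33, 31, 32, 29, 21, 18, 11, 9 → 10
38 → 34, 33, 31, 32, 29, 21, 18, 11, 9 → 9
34 → 33, 31, 32, 29, 21, 18, 11, 9 → 8
33 → 31, 32, 29, 21, 18, 11, 9 → 7
31 → 29, 21, 18, 11, 9 → 5
32 → 29, 21, 18, 11, 9 → 5
29 → 21, 18, 11, 9 → 4
21 → 18, 11, 9 → 3
18 → 11, 9 → 2
11 → 9 → 1
9 → none → 0
Sum: 10 + 9 + 8 + 7 + 5 + 5 + 4 + 3 + 2 + 1 + 0 = 54

54 inversions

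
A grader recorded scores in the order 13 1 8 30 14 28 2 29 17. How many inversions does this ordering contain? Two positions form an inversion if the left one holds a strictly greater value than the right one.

Sweep left to right; for each value list the smaller values that follow it:
13 → 1, 8, 2 → 3
1 → none → 0
8 → 2 → 1
30 → 14, 28, 2, 29, 17 → 5
14 → 2 → 1
28 → 2, 17 → 2
2 → none → 0
29 → 17 → 1
17 → none → 0
Sum: 3 + 0 + 1 + 5 + 1 + 2 + 0 + 1 + 0 = 13

13 inversions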